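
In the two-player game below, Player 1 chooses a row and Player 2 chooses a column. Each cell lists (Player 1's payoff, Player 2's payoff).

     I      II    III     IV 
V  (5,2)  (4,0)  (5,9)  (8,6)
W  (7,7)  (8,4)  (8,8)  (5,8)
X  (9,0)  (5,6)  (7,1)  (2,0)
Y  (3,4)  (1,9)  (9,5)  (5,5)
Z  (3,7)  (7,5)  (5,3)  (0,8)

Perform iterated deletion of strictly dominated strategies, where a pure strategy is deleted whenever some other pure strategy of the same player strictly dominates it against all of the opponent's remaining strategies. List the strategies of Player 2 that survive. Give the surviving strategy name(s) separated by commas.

II, III, IV

Player 1's strategy Z is strictly dominated by W (I: 7>3, II: 8>7, III: 8>5, IV: 5>0) and is removed.
For Player 2, III strictly dominates I on the remaining rows (V: 9>2, W: 8>7, X: 1>0, Y: 5>4); eliminate I.
For Player 1, W strictly dominates X on the remaining columns (II: 8>5, III: 8>7, IV: 5>2); eliminate X.
Among the remaining strategies, none is strictly dominated by another pure strategy of the same player, so the elimination stops.
Surviving strategies — Player 1: {V, W, Y}; Player 2: {II, III, IV}.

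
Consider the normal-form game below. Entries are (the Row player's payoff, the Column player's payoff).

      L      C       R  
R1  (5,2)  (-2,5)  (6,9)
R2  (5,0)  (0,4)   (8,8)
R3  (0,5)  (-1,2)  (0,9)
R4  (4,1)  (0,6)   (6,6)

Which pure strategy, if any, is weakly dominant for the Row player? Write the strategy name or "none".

R2

R2 vs R1: L: 5=5, C: 0>-2, R: 8>6.
R2 vs R3: L: 5>0, C: 0>-1, R: 8>0.
R2 vs R4: L: 5>4, C: 0=0, R: 8>6.
R2 is at least as good as every other strategy against every opponent action, so it is weakly dominant.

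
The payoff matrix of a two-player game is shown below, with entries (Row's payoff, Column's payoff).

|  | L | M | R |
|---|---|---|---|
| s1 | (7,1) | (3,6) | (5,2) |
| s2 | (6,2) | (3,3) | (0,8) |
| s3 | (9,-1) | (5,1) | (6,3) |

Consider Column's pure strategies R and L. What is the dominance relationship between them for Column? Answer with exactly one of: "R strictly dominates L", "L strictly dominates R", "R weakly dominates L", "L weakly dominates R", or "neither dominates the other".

Compare R to L across each opponent action: s1: 2>1, s2: 8>2, s3: 3>-1.
Every comparison favours R, so R strictly dominates L.

R strictly dominates L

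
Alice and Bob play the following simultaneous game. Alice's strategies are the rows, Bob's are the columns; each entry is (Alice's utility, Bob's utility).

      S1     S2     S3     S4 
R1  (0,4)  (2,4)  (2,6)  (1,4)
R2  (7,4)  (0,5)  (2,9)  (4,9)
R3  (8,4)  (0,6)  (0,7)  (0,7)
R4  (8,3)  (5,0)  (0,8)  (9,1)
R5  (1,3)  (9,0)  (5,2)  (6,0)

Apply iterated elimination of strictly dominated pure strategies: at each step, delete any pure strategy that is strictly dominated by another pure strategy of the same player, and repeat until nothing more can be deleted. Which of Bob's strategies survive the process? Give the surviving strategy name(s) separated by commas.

For Alice, R5 strictly dominates R1 on the remaining columns (S1: 1>0, S2: 9>2, S3: 5>2, S4: 6>1); eliminate R1.
Bob's strategy S2 is strictly dominated by S3 (R2: 9>5, R3: 7>6, R4: 8>0, R5: 2>0) and is removed.
Among the remaining strategies, none is strictly dominated by another pure strategy of the same player, so the elimination stops.
Surviving strategies — Alice: {R2, R3, R4, R5}; Bob: {S1, S3, S4}.

S1, S3, S4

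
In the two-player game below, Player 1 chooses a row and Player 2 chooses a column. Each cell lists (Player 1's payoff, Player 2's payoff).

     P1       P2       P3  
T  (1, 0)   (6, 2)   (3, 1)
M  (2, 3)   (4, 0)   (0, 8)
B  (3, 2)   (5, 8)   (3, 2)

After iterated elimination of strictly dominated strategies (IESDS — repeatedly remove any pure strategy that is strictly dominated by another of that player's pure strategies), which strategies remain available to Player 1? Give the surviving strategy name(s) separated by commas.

T

For Player 1, B strictly dominates M on the remaining columns (P1: 3>2, P2: 5>4, P3: 3>0); eliminate M.
Player 2's strategy P1 is strictly dominated by P2 (T: 2>0, B: 8>2) and is removed.
Column P3 is eliminated: P2 beats it against every remaining row (T: 2>1, B: 8>2).
For Player 1, T strictly dominates B on the remaining columns (P2: 6>5); eliminate B.
Among the remaining strategies, none is strictly dominated by another pure strategy of the same player, so the elimination stops.
Surviving strategies — Player 1: {T}; Player 2: {P2}.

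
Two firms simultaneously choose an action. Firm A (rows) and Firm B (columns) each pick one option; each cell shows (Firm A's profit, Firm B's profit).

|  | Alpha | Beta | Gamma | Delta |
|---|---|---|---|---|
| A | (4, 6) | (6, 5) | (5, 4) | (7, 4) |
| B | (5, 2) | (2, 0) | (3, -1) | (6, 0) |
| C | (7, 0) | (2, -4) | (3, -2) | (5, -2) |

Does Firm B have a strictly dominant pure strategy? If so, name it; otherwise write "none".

Alpha vs Beta: A: 6>5, B: 2>0, C: 0>-4.
Alpha vs Gamma: A: 6>4, B: 2>-1, C: 0>-2.
Alpha vs Delta: A: 6>4, B: 2>0, C: 0>-2.
Alpha strictly beats every other strategy against every opponent action, so it is strictly dominant.

Alpha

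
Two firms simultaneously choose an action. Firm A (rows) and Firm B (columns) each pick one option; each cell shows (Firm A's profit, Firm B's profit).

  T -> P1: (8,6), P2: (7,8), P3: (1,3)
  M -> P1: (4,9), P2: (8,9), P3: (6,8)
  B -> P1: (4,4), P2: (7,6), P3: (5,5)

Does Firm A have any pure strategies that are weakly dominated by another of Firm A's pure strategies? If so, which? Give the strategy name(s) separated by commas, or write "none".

Nothing dominates T: M at P1 (8>4); B at P1 (8>4).
M is not dominated — it holds its own against T at P2 (8>7); B at P2 (8>7).
B: dominated, since M does at least as well everywhere (P1: 4=4, P2: 8>7, P3: 6>5).

B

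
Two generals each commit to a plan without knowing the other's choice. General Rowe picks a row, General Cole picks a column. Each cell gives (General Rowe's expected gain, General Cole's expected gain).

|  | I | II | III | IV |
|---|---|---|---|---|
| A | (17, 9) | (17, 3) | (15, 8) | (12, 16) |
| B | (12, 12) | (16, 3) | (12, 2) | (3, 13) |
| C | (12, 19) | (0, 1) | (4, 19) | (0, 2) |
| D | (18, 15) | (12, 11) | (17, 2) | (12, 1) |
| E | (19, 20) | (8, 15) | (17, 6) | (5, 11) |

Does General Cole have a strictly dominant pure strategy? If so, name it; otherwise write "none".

none

I fails to dominate III at C (19=19).
II fails to dominate I at A (3<9).
III fails to dominate I at A (8<9).
IV fails to dominate I at C (2<19).
No single strategy dominates all the others.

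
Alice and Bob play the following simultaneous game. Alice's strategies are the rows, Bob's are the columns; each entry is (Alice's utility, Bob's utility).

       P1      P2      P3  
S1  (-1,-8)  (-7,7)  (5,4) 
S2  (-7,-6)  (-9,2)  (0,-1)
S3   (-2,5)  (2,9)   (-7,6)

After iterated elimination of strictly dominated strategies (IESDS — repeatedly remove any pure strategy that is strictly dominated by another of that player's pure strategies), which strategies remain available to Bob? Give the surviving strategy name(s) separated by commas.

For Alice, S1 strictly dominates S2 on the remaining columns (P1: -1>-7, P2: -7>-9, P3: 5>0); eliminate S2.
Bob's strategy P1 is strictly dominated by P2 (S1: 7>-8, S3: 9>5) and is removed.
For Bob, P2 strictly dominates P3 on the remaining rows (S1: 7>4, S3: 9>6); eliminate P3.
Row S1 is eliminated: S3 beats it against every remaining column (P2: 2>-7).
Among the remaining strategies, none is strictly dominated by another pure strategy of the same player, so the elimination stops.
Surviving strategies — Alice: {S3}; Bob: {P2}.

P2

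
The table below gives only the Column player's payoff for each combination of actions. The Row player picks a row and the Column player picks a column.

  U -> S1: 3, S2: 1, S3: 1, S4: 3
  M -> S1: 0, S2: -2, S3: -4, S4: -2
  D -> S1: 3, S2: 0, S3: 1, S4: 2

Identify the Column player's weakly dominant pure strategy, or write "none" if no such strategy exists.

S1 vs S2: U: 3>1, M: 0>-2, D: 3>0.
S1 vs S3: U: 3>1, M: 0>-4, D: 3>1.
S1 vs S4: U: 3=3, M: 0>-2, D: 3>2.
S1 is at least as good as every other strategy against every opponent action, so it is weakly dominant.

S1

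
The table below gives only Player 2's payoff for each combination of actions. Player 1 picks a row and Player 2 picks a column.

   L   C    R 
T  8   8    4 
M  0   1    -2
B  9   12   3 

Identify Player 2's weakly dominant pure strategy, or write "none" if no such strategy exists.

C vs L: T: 8=8, M: 1>0, B: 12>9.
C vs R: T: 8>4, M: 1>-2, B: 12>3.
C is at least as good as every other strategy against every opponent action, so it is weakly dominant.

C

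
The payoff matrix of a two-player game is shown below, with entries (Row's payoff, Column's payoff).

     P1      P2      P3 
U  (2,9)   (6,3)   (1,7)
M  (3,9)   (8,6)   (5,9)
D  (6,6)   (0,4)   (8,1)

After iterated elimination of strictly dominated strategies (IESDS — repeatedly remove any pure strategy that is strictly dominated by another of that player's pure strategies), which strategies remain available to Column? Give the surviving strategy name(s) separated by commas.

P1

Row's strategy U is strictly dominated by M (P1: 3>2, P2: 8>6, P3: 5>1) and is removed.
For Column, P1 strictly dominates P2 on the remaining rows (M: 9>6, D: 6>4); eliminate P2.
For Row, D strictly dominates M on the remaining columns (P1: 6>3, P3: 8>5); eliminate M.
Column's strategy P3 is strictly dominated by P1 (D: 6>1) and is removed.
Among the remaining strategies, none is strictly dominated by another pure strategy of the same player, so the elimination stops.
Surviving strategies — Row: {D}; Column: {P1}.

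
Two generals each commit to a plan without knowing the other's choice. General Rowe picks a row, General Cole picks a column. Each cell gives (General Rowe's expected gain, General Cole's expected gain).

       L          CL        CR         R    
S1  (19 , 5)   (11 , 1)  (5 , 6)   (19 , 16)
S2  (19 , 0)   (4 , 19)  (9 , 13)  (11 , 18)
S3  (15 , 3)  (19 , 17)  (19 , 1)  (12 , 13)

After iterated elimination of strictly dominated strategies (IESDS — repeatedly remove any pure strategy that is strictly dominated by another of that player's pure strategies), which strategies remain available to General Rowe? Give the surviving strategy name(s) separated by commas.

S1, S3

For General Cole, R strictly dominates L on the remaining rows (S1: 16>5, S2: 18>0, S3: 13>3); eliminate L.
For General Rowe, S3 strictly dominates S2 on the remaining columns (CL: 19>4, CR: 19>9, R: 12>11); eliminate S2.
For General Cole, R strictly dominates CR on the remaining rows (S1: 16>6, S3: 13>1); eliminate CR.
Among the remaining strategies, none is strictly dominated by another pure strategy of the same player, so the elimination stops.
Surviving strategies — General Rowe: {S1, S3}; General Cole: {CL, R}.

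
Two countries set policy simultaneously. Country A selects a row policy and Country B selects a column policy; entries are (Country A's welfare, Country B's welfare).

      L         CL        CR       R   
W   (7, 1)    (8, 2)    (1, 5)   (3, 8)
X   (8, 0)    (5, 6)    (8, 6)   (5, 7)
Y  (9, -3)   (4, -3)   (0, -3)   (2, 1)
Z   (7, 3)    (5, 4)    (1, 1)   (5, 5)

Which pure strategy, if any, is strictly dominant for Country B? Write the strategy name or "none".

R vs L: W: 8>1, X: 7>0, Y: 1>-3, Z: 5>3.
R vs CL: W: 8>2, X: 7>6, Y: 1>-3, Z: 5>4.
R vs CR: W: 8>5, X: 7>6, Y: 1>-3, Z: 5>1.
R strictly beats every other strategy against every opponent action, so it is strictly dominant.

R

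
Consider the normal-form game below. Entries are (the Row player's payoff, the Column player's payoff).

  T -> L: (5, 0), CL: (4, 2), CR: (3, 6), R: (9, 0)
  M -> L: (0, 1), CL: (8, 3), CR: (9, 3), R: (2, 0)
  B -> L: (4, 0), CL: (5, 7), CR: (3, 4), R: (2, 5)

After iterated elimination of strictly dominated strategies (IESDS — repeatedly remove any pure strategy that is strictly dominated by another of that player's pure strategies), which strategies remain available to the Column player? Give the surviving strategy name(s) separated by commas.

Column L is eliminated: CL beats it against every remaining row (T: 2>0, M: 3>1, B: 7>0).
The Column player's strategy R is strictly dominated by CL (T: 2>0, M: 3>0, B: 7>5) and is removed.
Row T is eliminated: M beats it against every remaining column (CL: 8>4, CR: 9>3).
The Row player's strategy B is strictly dominated by M (CL: 8>5, CR: 9>3) and is removed.
Among the remaining strategies, none is strictly dominated by another pure strategy of the same player, so the elimination stops.
Surviving strategies — the Row player: {M}; the Column player: {CL, CR}.

CL, CR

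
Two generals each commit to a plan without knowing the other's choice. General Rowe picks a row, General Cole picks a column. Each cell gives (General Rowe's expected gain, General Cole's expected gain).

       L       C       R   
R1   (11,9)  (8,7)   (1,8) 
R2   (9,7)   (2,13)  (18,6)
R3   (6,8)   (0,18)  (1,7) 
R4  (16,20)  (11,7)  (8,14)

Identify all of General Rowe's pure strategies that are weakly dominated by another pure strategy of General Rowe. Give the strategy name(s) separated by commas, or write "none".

R1, R3

R4 weakly dominates R1 — L: 16>11, C: 11>8, R: 8>1.
R2 is not dominated — it holds its own against R1 at R (18>1); R3 at L (9>6); R4 at R (18>8).
R3 is weakly dominated by R1 (L: 11>6, C: 8>0, R: 1=1).
R4 is not dominated — it holds its own against R1 at L (16>11); R2 at L (16>9); R3 at L (16>6).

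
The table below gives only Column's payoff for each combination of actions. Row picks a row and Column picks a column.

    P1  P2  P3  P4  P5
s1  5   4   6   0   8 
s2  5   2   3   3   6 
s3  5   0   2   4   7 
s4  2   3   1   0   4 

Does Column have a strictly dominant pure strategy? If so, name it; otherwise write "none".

P5

P5 vs P1: s1: 8>5, s2: 6>5, s3: 7>5, s4: 4>2.
P5 vs P2: s1: 8>4, s2: 6>2, s3: 7>0, s4: 4>3.
P5 vs P3: s1: 8>6, s2: 6>3, s3: 7>2, s4: 4>1.
P5 vs P4: s1: 8>0, s2: 6>3, s3: 7>4, s4: 4>0.
P5 strictly beats every other strategy against every opponent action, so it is strictly dominant.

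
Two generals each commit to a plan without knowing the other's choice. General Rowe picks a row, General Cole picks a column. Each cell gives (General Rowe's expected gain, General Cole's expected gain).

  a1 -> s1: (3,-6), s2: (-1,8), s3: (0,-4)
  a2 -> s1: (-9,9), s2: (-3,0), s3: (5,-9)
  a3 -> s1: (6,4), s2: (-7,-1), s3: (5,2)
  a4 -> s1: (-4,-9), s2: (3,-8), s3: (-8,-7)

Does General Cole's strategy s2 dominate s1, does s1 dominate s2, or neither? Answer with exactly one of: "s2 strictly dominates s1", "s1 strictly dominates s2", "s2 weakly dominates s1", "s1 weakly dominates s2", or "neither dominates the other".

neither dominates the other

Compare s2 to s1 across each opponent action: a1: 8>-6, a2: 0<9, a3: -1<4, a4: -8>-9.
s2 does better at a1, a4 but worse at a2, a3; neither strategy dominates the other.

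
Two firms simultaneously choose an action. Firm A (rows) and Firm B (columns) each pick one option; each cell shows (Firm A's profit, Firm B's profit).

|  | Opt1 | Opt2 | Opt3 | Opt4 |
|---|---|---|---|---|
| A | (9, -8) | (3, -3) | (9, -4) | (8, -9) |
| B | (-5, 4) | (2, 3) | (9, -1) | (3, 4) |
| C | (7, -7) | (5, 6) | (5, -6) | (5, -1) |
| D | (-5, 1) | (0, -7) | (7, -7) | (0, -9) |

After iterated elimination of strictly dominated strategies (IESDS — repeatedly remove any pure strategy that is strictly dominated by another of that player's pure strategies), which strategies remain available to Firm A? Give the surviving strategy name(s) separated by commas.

For Firm A, A strictly dominates D on the remaining columns (Opt1: 9>-5, Opt2: 3>0, Opt3: 9>7, Opt4: 8>0); eliminate D.
For Firm B, Opt2 strictly dominates Opt3 on the remaining rows (A: -3>-4, B: 3>-1, C: 6>-6); eliminate Opt3.
Row B is eliminated: A beats it against every remaining column (Opt1: 9>-5, Opt2: 3>2, Opt4: 8>3).
For Firm B, Opt2 strictly dominates Opt1 on the remaining rows (A: -3>-8, C: 6>-7); eliminate Opt1.
For Firm B, Opt2 strictly dominates Opt4 on the remaining rows (A: -3>-9, C: 6>-1); eliminate Opt4.
Firm A's strategy A is strictly dominated by C (Opt2: 5>3) and is removed.
Among the remaining strategies, none is strictly dominated by another pure strategy of the same player, so the elimination stops.
Surviving strategies — Firm A: {C}; Firm B: {Opt2}.

C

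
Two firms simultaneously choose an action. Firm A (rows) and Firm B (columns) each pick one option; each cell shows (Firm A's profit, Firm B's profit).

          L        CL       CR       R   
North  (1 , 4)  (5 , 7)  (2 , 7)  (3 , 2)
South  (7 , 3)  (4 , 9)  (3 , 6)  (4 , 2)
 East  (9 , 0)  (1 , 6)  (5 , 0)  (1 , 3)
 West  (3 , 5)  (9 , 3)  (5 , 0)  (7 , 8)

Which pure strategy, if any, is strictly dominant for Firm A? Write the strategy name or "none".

North fails to dominate South at L (1<7).
South fails to dominate North at CL (4<5).
East fails to dominate North at CL (1<5).
West fails to dominate South at L (3<7).
No single strategy dominates all the others.

none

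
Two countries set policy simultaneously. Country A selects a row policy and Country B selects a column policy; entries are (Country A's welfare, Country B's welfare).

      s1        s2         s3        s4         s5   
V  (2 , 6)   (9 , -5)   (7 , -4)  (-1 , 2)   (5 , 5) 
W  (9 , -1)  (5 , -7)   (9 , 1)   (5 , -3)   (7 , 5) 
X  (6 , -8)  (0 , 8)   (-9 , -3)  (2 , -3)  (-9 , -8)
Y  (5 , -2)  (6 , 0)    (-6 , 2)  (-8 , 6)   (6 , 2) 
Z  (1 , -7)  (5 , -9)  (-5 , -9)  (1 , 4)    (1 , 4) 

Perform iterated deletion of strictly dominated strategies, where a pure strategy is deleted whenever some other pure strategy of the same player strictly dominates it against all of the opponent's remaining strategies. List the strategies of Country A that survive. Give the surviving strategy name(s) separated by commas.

W

Country A's strategy X is strictly dominated by W (s1: 9>6, s2: 5>0, s3: 9>-9, s4: 5>2, s5: 7>-9) and is removed.
For Country B, s4 strictly dominates s2 on the remaining rows (V: 2>-5, W: -3>-7, Y: 6>0, Z: 4>-9); eliminate s2.
For Country A, W strictly dominates V on the remaining columns (s1: 9>2, s3: 9>7, s4: 5>-1, s5: 7>5); eliminate V.
Country A's strategy Y is strictly dominated by W (s1: 9>5, s3: 9>-6, s4: 5>-8, s5: 7>6) and is removed.
Country A's strategy Z is strictly dominated by W (s1: 9>1, s3: 9>-5, s4: 5>1, s5: 7>1) and is removed.
For Country B, s3 strictly dominates s1 on the remaining rows (W: 1>-1); eliminate s1.
Column s3 is eliminated: s5 beats it against every remaining row (W: 5>1).
Column s4 is eliminated: s5 beats it against every remaining row (W: 5>-3).
Among the remaining strategies, none is strictly dominated by another pure strategy of the same player, so the elimination stops.
Surviving strategies — Country A: {W}; Country B: {s5}.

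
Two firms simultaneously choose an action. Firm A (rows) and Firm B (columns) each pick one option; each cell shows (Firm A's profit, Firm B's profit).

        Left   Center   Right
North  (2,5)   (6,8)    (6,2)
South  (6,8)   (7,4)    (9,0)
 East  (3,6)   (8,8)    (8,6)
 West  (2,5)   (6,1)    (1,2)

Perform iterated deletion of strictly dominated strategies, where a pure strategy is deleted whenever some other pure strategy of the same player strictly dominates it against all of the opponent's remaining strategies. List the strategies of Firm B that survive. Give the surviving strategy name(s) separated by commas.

Row North is eliminated: South beats it against every remaining column (Left: 6>2, Center: 7>6, Right: 9>6).
Firm A's strategy West is strictly dominated by South (Left: 6>2, Center: 7>6, Right: 9>1) and is removed.
Firm B's strategy Right is strictly dominated by Center (South: 4>0, East: 8>6) and is removed.
Among the remaining strategies, none is strictly dominated by another pure strategy of the same player, so the elimination stops.
Surviving strategies — Firm A: {South, East}; Firm B: {Left, Center}.

Left, Center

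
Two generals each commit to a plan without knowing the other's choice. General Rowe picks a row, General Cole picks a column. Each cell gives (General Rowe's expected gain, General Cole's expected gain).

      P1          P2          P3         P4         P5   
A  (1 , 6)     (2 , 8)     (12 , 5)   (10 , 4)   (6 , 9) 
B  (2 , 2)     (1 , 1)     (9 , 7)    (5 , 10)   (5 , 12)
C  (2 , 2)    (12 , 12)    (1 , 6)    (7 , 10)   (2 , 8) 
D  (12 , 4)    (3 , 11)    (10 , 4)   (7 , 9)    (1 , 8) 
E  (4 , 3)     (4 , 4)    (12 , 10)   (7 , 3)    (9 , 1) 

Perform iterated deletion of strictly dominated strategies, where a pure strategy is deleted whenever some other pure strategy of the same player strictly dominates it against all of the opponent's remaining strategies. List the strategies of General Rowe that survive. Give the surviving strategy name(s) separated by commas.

A, C, E

For General Rowe, E strictly dominates B on the remaining columns (P1: 4>2, P2: 4>1, P3: 12>9, P4: 7>5, P5: 9>5); eliminate B.
For General Cole, P2 strictly dominates P1 on the remaining rows (A: 8>6, C: 12>2, D: 11>4, E: 4>3); eliminate P1.
General Cole's strategy P4 is strictly dominated by P2 (A: 8>4, C: 12>10, D: 11>9, E: 4>3) and is removed.
General Rowe's strategy D is strictly dominated by E (P2: 4>3, P3: 12>10, P5: 9>1) and is removed.
Among the remaining strategies, none is strictly dominated by another pure strategy of the same player, so the elimination stops.
Surviving strategies — General Rowe: {A, C, E}; General Cole: {P2, P3, P5}.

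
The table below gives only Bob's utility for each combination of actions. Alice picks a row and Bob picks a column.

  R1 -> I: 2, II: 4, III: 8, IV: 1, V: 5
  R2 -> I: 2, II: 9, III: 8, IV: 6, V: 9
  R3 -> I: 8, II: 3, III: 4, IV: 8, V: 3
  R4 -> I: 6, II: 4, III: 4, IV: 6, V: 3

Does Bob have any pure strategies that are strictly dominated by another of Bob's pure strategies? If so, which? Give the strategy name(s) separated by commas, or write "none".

I is not dominated — it holds its own against II at R3 (8>3); III at R3 (8>4); IV at R1 (2>1); V at R3 (8>3).
II: no other strategy beats it everywhere (I at R1 (4>2); III at R2 (9>8); IV at R1 (4>1); V at R2 (9=9)).
III is not dominated — it holds its own against I at R1 (8>2); II at R1 (8>4); IV at R1 (8>1); V at R1 (8>5).
IV is not dominated — it holds its own against I at R2 (6>2); II at R3 (8>3); III at R3 (8>4); V at R3 (8>3).
V is not dominated — it holds its own against I at R1 (5>2); II at R1 (5>4); III at R2 (9>8); IV at R1 (5>1).

none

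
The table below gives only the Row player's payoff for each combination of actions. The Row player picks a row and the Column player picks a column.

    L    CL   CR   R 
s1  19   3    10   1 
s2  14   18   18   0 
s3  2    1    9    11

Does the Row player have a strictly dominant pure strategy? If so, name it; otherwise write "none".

none

s1 fails to dominate s2 at CL (3<18).
s2 fails to dominate s1 at L (14<19).
s3 fails to dominate s1 at L (2<19).
No single strategy dominates all the others.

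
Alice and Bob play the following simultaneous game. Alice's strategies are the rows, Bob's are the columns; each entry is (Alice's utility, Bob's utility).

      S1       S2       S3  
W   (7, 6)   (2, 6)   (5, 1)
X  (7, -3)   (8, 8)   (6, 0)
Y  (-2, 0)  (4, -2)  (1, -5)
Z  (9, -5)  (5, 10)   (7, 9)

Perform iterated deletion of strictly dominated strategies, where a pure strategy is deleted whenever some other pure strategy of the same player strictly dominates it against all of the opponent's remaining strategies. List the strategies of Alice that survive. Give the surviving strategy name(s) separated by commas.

Alice's strategy W is strictly dominated by Z (S1: 9>7, S2: 5>2, S3: 7>5) and is removed.
Row Y is eliminated: X beats it against every remaining column (S1: 7>-2, S2: 8>4, S3: 6>1).
For Bob, S2 strictly dominates S1 on the remaining rows (X: 8>-3, Z: 10>-5); eliminate S1.
For Bob, S2 strictly dominates S3 on the remaining rows (X: 8>0, Z: 10>9); eliminate S3.
Row Z is eliminated: X beats it against every remaining column (S2: 8>5).
Among the remaining strategies, none is strictly dominated by another pure strategy of the same player, so the elimination stops.
Surviving strategies — Alice: {X}; Bob: {S2}.

X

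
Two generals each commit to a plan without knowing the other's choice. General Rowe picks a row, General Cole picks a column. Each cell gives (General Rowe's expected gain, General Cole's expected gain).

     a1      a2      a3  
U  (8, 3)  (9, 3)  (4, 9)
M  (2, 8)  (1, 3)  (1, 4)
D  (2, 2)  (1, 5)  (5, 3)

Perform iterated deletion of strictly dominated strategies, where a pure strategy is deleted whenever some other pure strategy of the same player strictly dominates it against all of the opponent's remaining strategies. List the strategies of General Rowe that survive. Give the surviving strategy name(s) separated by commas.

Row M is eliminated: U beats it against every remaining column (a1: 8>2, a2: 9>1, a3: 4>1).
For General Cole, a3 strictly dominates a1 on the remaining rows (U: 9>3, D: 3>2); eliminate a1.
Among the remaining strategies, none is strictly dominated by another pure strategy of the same player, so the elimination stops.
Surviving strategies — General Rowe: {U, D}; General Cole: {a2, a3}.

U, D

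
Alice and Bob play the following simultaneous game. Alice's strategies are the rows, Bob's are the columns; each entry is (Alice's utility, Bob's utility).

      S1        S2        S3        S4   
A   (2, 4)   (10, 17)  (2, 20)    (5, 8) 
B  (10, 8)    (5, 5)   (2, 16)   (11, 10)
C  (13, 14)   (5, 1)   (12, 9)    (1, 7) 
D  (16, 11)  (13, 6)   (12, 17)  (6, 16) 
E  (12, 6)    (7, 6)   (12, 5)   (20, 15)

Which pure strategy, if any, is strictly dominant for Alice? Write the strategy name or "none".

A fails to dominate B at S1 (2<10).
B fails to dominate A at S2 (5<10).
C fails to dominate A at S2 (5<10).
D fails to dominate B at S4 (6<11).
E fails to dominate A at S2 (7<10).
No single strategy dominates all the others.

none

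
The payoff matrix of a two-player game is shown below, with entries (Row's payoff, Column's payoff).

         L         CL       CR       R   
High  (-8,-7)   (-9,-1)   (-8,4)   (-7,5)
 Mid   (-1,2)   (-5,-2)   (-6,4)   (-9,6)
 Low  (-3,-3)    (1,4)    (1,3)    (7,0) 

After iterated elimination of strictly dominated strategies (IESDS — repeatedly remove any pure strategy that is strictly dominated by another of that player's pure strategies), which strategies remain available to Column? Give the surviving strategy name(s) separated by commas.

CL

Row High is eliminated: Low beats it against every remaining column (L: -3>-8, CL: 1>-9, CR: 1>-8, R: 7>-7).
For Column, CR strictly dominates L on the remaining rows (Mid: 4>2, Low: 3>-3); eliminate L.
Row Mid is eliminated: Low beats it against every remaining column (CL: 1>-5, CR: 1>-6, R: 7>-9).
Column's strategy CR is strictly dominated by CL (Low: 4>3) and is removed.
For Column, CL strictly dominates R on the remaining rows (Low: 4>0); eliminate R.
Among the remaining strategies, none is strictly dominated by another pure strategy of the same player, so the elimination stops.
Surviving strategies — Row: {Low}; Column: {CL}.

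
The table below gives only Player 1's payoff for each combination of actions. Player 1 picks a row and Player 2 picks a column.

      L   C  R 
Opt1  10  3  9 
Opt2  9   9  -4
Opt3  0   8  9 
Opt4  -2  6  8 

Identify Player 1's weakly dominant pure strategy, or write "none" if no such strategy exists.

none

Opt1 fails to dominate Opt2 at C (3<9).
Opt2 fails to dominate Opt1 at L (9<10).
Opt3 fails to dominate Opt1 at L (0<10).
Opt4 fails to dominate Opt1 at L (-2<10).
No single strategy dominates all the others.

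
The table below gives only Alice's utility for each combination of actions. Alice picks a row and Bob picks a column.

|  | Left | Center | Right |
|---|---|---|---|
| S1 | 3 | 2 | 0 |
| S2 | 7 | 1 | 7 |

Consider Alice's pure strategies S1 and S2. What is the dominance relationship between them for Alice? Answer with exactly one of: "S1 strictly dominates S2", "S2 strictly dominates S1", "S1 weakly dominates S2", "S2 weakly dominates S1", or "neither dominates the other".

S1's payoffs vs S2's, by Bob's action — Left: 3<7, Center: 2>1, Right: 0<7.
S1 does better at Center but worse at Left, Right; neither strategy dominates the other.

neither dominates the other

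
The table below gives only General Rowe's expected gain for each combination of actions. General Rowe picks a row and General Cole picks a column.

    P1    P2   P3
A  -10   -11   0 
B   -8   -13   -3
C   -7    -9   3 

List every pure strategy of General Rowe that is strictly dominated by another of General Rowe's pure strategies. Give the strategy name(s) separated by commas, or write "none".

A is strictly dominated by C (P1: -7>-10, P2: -9>-11, P3: 3>0).
B: dominated, since C does at least as well everywhere (P1: -7>-8, P2: -9>-13, P3: 3>-3).
C is not dominated — it holds its own against A at P1 (-7>-10); B at P1 (-7>-8).

A, B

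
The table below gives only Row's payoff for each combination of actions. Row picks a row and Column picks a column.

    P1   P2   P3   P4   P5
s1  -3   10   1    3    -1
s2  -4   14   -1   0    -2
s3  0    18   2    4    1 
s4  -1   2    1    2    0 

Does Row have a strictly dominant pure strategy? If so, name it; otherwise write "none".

s3 vs s1: P1: 0>-3, P2: 18>10, P3: 2>1, P4: 4>3, P5: 1>-1.
s3 vs s2: P1: 0>-4, P2: 18>14, P3: 2>-1, P4: 4>0, P5: 1>-2.
s3 vs s4: P1: 0>-1, P2: 18>2, P3: 2>1, P4: 4>2, P5: 1>0.
s3 strictly beats every other strategy against every opponent action, so it is strictly dominant.

s3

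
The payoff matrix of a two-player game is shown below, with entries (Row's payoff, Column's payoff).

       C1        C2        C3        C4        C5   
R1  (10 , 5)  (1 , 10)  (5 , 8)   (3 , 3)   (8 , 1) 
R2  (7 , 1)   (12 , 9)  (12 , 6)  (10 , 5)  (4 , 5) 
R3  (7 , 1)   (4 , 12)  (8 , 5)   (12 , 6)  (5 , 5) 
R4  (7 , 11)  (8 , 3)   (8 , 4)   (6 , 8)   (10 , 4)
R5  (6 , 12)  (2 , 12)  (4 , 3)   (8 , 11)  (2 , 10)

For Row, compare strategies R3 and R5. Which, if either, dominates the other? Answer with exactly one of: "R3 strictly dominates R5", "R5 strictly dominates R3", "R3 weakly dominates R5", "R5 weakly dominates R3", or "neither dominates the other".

R3's payoffs vs R5's, by Column's action — C1: 7>6, C2: 4>2, C3: 8>4, C4: 12>8, C5: 5>2.
Every comparison favours R3, so R3 strictly dominates R5.

R3 strictly dominates R5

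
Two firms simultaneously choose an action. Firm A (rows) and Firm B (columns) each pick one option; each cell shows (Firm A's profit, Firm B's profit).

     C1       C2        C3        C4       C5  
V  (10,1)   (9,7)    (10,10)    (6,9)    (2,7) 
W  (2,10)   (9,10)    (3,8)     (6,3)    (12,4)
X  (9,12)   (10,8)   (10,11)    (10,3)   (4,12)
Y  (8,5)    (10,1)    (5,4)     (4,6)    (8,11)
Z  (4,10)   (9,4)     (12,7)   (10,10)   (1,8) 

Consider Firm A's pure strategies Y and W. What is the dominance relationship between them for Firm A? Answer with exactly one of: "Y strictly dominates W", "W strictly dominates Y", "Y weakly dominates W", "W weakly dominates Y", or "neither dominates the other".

neither dominates the other

Y's payoffs vs W's, by Firm B's action — C1: 8>2, C2: 10>9, C3: 5>3, C4: 4<6, C5: 8<12.
Y does better at C1, C2, C3 but worse at C4, C5; neither strategy dominates the other.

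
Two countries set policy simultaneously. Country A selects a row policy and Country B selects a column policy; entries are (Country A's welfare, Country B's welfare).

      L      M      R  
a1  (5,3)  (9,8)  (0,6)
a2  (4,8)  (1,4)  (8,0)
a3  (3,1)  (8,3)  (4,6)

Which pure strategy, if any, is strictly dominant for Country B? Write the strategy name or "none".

L fails to dominate M at a1 (3<8).
M fails to dominate L at a2 (4<8).
R fails to dominate L at a2 (0<8).
No single strategy dominates all the others.

none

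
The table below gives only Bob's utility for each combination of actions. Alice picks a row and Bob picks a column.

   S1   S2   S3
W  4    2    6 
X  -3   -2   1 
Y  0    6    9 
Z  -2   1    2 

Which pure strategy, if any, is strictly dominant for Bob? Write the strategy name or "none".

S3 vs S1: W: 6>4, X: 1>-3, Y: 9>0, Z: 2>-2.
S3 vs S2: W: 6>2, X: 1>-2, Y: 9>6, Z: 2>1.
S3 strictly beats every other strategy against every opponent action, so it is strictly dominant.

S3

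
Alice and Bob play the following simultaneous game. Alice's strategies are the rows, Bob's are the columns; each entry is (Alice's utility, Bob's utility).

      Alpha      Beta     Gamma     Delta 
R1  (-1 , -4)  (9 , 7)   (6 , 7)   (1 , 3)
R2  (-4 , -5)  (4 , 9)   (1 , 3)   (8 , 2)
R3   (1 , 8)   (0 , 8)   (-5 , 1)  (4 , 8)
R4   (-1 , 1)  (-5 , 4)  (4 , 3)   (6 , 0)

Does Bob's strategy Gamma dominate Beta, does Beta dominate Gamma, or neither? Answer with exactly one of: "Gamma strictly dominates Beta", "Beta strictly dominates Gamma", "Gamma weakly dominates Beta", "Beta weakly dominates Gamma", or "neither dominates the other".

Beta weakly dominates Gamma

Compare Gamma to Beta across every action of Alice: R1: 7=7, R2: 3<9, R3: 1<8, R4: 3<4.
Beta is at least as good everywhere and strictly better somewhere (tied at R1), so Beta weakly dominates Gamma.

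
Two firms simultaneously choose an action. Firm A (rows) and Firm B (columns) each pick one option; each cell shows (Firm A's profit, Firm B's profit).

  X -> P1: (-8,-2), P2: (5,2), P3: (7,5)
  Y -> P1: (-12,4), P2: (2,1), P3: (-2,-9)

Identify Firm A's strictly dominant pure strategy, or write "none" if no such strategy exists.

X

X vs Y: P1: -8>-12, P2: 5>2, P3: 7>-2.
X strictly beats every other strategy against every opponent action, so it is strictly dominant.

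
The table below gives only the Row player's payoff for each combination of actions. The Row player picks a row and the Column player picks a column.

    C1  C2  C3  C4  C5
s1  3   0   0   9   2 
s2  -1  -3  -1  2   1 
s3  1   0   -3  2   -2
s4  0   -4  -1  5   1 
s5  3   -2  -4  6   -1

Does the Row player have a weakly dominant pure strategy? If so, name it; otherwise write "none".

s1 vs s2: C1: 3>-1, C2: 0>-3, C3: 0>-1, C4: 9>2, C5: 2>1.
s1 vs s3: C1: 3>1, C2: 0=0, C3: 0>-3, C4: 9>2, C5: 2>-2.
s1 vs s4: C1: 3>0, C2: 0>-4, C3: 0>-1, C4: 9>5, C5: 2>1.
s1 vs s5: C1: 3=3, C2: 0>-2, C3: 0>-4, C4: 9>6, C5: 2>-1.
s1 is at least as good as every other strategy against every opponent action, so it is weakly dominant.

s1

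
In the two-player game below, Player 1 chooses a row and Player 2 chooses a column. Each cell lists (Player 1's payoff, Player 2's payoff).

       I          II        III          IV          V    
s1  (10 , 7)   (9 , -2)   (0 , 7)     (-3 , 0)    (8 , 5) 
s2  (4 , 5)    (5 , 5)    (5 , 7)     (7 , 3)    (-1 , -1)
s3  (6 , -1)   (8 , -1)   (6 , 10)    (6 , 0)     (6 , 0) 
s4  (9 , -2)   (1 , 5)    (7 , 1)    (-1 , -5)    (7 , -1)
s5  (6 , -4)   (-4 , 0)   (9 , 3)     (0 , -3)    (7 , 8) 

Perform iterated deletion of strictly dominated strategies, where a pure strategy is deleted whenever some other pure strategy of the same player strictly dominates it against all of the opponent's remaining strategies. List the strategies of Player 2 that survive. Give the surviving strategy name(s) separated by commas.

I, II, III, V

Column IV is eliminated: III beats it against every remaining row (s1: 7>0, s2: 7>3, s3: 10>0, s4: 1>-5, s5: 3>-3).
Row s2 is eliminated: s3 beats it against every remaining column (I: 6>4, II: 8>5, III: 6>5, V: 6>-1).
Among the remaining strategies, none is strictly dominated by another pure strategy of the same player, so the elimination stops.
Surviving strategies — Player 1: {s1, s3, s4, s5}; Player 2: {I, II, III, V}.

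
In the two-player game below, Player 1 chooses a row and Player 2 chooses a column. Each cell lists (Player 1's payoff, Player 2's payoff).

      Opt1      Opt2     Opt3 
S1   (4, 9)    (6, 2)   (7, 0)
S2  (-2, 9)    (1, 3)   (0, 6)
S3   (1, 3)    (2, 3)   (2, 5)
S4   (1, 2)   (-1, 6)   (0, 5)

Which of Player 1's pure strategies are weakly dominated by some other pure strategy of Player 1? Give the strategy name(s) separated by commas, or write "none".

S2, S3, S4

Nothing dominates S1: S2 at Opt1 (4>-2); S3 at Opt1 (4>1); S4 at Opt1 (4>1).
S1 weakly dominates S2 — Opt1: 4>-2, Opt2: 6>1, Opt3: 7>0.
S3: dominated, since S1 does at least as well everywhere (Opt1: 4>1, Opt2: 6>2, Opt3: 7>2).
S4: dominated, since S1 does at least as well everywhere (Opt1: 4>1, Opt2: 6>-1, Opt3: 7>0).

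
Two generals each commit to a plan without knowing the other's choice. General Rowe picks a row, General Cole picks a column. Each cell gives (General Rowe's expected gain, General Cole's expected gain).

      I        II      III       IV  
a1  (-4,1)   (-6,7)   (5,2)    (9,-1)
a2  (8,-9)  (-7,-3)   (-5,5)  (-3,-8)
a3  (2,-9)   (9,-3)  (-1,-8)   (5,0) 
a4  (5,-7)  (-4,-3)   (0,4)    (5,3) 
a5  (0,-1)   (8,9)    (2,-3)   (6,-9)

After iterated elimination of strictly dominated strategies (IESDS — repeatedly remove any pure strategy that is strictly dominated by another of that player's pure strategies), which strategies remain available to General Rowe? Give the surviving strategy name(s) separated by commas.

General Cole's strategy I is strictly dominated by II (a1: 7>1, a2: -3>-9, a3: -3>-9, a4: -3>-7, a5: 9>-1) and is removed.
General Rowe's strategy a2 is strictly dominated by a1 (II: -6>-7, III: 5>-5, IV: 9>-3) and is removed.
Row a4 is eliminated: a5 beats it against every remaining column (II: 8>-4, III: 2>0, IV: 6>5).
For General Cole, II strictly dominates III on the remaining rows (a1: 7>2, a3: -3>-8, a5: 9>-3); eliminate III.
Among the remaining strategies, none is strictly dominated by another pure strategy of the same player, so the elimination stops.
Surviving strategies — General Rowe: {a1, a3, a5}; General Cole: {II, IV}.

a1, a3, a5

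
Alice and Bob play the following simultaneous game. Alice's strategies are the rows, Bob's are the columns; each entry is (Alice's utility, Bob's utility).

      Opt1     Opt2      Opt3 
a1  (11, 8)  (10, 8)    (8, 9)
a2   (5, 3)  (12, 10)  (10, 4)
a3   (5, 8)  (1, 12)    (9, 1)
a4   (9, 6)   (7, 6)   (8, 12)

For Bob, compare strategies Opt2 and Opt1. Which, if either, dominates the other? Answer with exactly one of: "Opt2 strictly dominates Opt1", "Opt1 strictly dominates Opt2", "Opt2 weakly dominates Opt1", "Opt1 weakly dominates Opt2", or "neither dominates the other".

Opt2 weakly dominates Opt1

Compare Opt2 to Opt1 across each choice by Alice: a1: 8=8, a2: 10>3, a3: 12>8, a4: 6=6.
Opt2 is at least as good everywhere and strictly better somewhere (tied only at a1, a4), so Opt2 weakly but not strictly dominates Opt1.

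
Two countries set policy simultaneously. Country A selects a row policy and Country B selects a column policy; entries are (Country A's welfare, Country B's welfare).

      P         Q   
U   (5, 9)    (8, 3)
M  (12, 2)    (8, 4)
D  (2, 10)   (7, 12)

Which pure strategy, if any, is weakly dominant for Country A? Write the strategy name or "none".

M vs U: P: 12>5, Q: 8=8.
M vs D: P: 12>2, Q: 8>7.
M is at least as good as every other strategy against every opponent action, so it is weakly dominant.

M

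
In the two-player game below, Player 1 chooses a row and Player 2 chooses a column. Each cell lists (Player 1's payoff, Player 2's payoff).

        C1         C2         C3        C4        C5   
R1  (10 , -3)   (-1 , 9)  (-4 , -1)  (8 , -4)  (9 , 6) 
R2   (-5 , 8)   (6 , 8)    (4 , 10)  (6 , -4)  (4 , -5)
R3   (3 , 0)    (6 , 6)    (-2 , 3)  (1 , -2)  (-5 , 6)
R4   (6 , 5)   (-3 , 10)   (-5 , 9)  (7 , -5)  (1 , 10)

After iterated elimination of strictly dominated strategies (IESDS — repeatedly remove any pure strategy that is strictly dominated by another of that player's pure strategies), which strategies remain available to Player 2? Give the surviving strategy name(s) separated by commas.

Row R4 is eliminated: R1 beats it against every remaining column (C1: 10>6, C2: -1>-3, C3: -4>-5, C4: 8>7, C5: 9>1).
Column C1 is eliminated: C3 beats it against every remaining row (R1: -1>-3, R2: 10>8, R3: 3>0).
Column C4 is eliminated: C2 beats it against every remaining row (R1: 9>-4, R2: 8>-4, R3: 6>-2).
Among the remaining strategies, none is strictly dominated by another pure strategy of the same player, so the elimination stops.
Surviving strategies — Player 1: {R1, R2, R3}; Player 2: {C2, C3, C5}.

C2, C3, C5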